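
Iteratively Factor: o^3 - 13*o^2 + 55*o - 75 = (o - 3)*(o^2 - 10*o + 25) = (o - 5)*(o - 3)*(o - 5)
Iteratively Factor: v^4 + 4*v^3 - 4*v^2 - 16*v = (v - 2)*(v^3 + 6*v^2 + 8*v) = v*(v - 2)*(v^2 + 6*v + 8) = v*(v - 2)*(v + 2)*(v + 4)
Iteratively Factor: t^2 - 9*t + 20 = (t - 5)*(t - 4)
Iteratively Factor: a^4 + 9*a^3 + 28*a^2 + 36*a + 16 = (a + 4)*(a^3 + 5*a^2 + 8*a + 4) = (a + 2)*(a + 4)*(a^2 + 3*a + 2) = (a + 1)*(a + 2)*(a + 4)*(a + 2)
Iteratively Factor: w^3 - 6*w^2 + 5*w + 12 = (w - 4)*(w^2 - 2*w - 3) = (w - 4)*(w - 3)*(w + 1)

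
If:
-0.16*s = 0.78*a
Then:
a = -0.205128205128205*s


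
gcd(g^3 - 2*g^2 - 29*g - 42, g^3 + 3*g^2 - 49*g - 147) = g^2 - 4*g - 21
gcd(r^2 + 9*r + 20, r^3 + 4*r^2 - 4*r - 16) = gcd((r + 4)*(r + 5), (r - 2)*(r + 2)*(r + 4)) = r + 4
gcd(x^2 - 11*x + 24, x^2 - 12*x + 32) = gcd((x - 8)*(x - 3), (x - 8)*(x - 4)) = x - 8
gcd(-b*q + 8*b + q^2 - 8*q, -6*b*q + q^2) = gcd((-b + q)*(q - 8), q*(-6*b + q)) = 1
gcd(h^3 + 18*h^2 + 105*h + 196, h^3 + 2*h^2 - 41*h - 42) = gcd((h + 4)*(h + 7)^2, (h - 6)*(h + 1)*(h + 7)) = h + 7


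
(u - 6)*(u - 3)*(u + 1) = u^3 - 8*u^2 + 9*u + 18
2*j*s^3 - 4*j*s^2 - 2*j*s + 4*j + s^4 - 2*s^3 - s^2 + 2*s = (2*j + s)*(s - 2)*(s - 1)*(s + 1)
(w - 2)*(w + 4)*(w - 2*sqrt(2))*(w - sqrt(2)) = w^4 - 3*sqrt(2)*w^3 + 2*w^3 - 6*sqrt(2)*w^2 - 4*w^2 + 8*w + 24*sqrt(2)*w - 32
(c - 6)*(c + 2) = c^2 - 4*c - 12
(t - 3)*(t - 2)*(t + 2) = t^3 - 3*t^2 - 4*t + 12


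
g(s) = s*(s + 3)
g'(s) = 2*s + 3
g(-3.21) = 0.67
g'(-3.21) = -3.42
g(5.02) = 40.26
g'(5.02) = 13.04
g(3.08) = 18.73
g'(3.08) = 9.16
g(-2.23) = -1.72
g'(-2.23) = -1.46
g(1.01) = 4.05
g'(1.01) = 5.02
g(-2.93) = -0.21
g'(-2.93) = -2.86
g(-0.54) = -1.33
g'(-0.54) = 1.92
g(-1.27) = -2.20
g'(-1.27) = 0.46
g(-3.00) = 0.00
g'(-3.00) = -3.00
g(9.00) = 108.00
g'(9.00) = 21.00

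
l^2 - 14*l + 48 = (l - 8)*(l - 6)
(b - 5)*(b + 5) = b^2 - 25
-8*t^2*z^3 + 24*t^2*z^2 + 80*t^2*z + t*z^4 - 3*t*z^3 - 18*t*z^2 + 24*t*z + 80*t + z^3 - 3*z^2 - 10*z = (-8*t + z)*(z - 5)*(z + 2)*(t*z + 1)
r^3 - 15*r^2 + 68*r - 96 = (r - 8)*(r - 4)*(r - 3)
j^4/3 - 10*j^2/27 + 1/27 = (j/3 + 1/3)*(j - 1)*(j - 1/3)*(j + 1/3)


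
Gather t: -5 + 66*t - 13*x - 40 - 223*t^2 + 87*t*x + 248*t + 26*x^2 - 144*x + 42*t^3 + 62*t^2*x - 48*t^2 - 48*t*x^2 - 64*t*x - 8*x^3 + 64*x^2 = 42*t^3 + t^2*(62*x - 271) + t*(-48*x^2 + 23*x + 314) - 8*x^3 + 90*x^2 - 157*x - 45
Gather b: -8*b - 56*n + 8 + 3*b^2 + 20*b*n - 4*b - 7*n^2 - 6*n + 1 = 3*b^2 + b*(20*n - 12) - 7*n^2 - 62*n + 9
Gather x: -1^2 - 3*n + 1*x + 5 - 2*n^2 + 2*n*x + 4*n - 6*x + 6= -2*n^2 + n + x*(2*n - 5) + 10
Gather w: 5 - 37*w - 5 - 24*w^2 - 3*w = -24*w^2 - 40*w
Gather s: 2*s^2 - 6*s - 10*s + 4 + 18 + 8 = 2*s^2 - 16*s + 30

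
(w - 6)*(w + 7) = w^2 + w - 42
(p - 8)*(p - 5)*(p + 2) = p^3 - 11*p^2 + 14*p + 80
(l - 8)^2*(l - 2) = l^3 - 18*l^2 + 96*l - 128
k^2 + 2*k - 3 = (k - 1)*(k + 3)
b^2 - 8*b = b*(b - 8)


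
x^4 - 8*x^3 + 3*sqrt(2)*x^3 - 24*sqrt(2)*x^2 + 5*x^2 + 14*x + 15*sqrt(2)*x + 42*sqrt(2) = (x - 7)*(x - 2)*(x + 1)*(x + 3*sqrt(2))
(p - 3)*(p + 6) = p^2 + 3*p - 18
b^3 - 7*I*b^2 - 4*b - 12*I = (b - 6*I)*(b - 2*I)*(b + I)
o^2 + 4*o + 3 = (o + 1)*(o + 3)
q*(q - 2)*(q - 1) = q^3 - 3*q^2 + 2*q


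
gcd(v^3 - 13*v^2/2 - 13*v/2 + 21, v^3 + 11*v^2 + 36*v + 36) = v + 2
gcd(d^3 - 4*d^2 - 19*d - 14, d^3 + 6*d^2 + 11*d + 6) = d^2 + 3*d + 2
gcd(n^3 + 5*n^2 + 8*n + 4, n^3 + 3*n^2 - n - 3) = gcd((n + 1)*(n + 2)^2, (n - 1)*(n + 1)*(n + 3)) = n + 1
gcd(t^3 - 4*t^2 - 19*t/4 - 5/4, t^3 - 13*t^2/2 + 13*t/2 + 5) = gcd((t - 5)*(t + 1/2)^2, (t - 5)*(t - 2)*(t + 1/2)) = t^2 - 9*t/2 - 5/2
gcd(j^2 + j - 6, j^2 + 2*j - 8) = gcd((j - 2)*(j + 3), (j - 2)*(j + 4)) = j - 2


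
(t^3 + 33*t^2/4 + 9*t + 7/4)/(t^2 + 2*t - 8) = (4*t^3 + 33*t^2 + 36*t + 7)/(4*(t^2 + 2*t - 8))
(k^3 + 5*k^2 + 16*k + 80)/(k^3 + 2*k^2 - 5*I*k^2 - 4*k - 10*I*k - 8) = (k^2 + k*(5 + 4*I) + 20*I)/(k^2 + k*(2 - I) - 2*I)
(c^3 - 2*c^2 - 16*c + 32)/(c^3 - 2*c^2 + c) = (c^3 - 2*c^2 - 16*c + 32)/(c*(c^2 - 2*c + 1))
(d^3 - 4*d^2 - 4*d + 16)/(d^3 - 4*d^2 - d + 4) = (d^2 - 4)/(d^2 - 1)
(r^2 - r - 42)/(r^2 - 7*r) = (r + 6)/r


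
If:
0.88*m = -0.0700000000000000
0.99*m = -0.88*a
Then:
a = 0.09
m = -0.08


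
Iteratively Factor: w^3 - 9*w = (w + 3)*(w^2 - 3*w) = (w - 3)*(w + 3)*(w)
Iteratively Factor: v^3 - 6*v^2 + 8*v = (v - 4)*(v^2 - 2*v) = (v - 4)*(v - 2)*(v)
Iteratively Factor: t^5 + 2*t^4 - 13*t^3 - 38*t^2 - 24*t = (t + 3)*(t^4 - t^3 - 10*t^2 - 8*t) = t*(t + 3)*(t^3 - t^2 - 10*t - 8) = t*(t - 4)*(t + 3)*(t^2 + 3*t + 2) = t*(t - 4)*(t + 1)*(t + 3)*(t + 2)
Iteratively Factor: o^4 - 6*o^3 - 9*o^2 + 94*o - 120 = (o + 4)*(o^3 - 10*o^2 + 31*o - 30) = (o - 3)*(o + 4)*(o^2 - 7*o + 10) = (o - 3)*(o - 2)*(o + 4)*(o - 5)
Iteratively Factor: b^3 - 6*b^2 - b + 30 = (b - 3)*(b^2 - 3*b - 10) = (b - 3)*(b + 2)*(b - 5)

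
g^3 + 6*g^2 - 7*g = g*(g - 1)*(g + 7)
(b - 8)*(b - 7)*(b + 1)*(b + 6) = b^4 - 8*b^3 - 43*b^2 + 302*b + 336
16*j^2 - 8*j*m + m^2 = (-4*j + m)^2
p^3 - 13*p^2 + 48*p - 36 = (p - 6)^2*(p - 1)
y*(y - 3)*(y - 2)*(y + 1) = y^4 - 4*y^3 + y^2 + 6*y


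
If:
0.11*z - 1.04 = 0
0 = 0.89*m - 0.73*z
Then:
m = 7.75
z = 9.45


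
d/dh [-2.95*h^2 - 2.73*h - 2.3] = -5.9*h - 2.73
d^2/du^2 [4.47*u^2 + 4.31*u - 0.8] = 8.94000000000000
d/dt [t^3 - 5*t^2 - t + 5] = 3*t^2 - 10*t - 1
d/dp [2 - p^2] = -2*p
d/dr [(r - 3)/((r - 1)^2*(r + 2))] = (-2*r^2 + 7*r + 7)/(r^5 + r^4 - 5*r^3 - r^2 + 8*r - 4)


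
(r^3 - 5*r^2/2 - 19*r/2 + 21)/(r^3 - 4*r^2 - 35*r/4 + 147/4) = 2*(r - 2)/(2*r - 7)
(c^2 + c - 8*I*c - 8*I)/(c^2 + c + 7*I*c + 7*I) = (c - 8*I)/(c + 7*I)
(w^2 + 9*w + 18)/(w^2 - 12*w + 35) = (w^2 + 9*w + 18)/(w^2 - 12*w + 35)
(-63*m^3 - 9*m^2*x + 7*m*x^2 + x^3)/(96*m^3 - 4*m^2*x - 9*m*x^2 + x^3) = (-21*m^2 + 4*m*x + x^2)/(32*m^2 - 12*m*x + x^2)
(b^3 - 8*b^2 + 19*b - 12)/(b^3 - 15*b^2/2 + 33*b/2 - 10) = 2*(b - 3)/(2*b - 5)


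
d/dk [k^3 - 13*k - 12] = 3*k^2 - 13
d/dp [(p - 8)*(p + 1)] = 2*p - 7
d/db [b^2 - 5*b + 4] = 2*b - 5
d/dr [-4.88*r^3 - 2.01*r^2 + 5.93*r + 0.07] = -14.64*r^2 - 4.02*r + 5.93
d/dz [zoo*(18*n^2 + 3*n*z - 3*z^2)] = zoo*(n + z)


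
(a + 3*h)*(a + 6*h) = a^2 + 9*a*h + 18*h^2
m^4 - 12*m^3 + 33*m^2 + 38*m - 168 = (m - 7)*(m - 4)*(m - 3)*(m + 2)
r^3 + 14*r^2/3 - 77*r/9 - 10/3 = (r - 5/3)*(r + 1/3)*(r + 6)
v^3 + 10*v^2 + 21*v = v*(v + 3)*(v + 7)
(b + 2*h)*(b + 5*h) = b^2 + 7*b*h + 10*h^2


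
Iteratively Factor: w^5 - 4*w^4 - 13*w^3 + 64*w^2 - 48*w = (w - 4)*(w^4 - 13*w^2 + 12*w) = (w - 4)*(w + 4)*(w^3 - 4*w^2 + 3*w) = w*(w - 4)*(w + 4)*(w^2 - 4*w + 3) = w*(w - 4)*(w - 1)*(w + 4)*(w - 3)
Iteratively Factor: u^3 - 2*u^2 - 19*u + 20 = (u + 4)*(u^2 - 6*u + 5) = (u - 1)*(u + 4)*(u - 5)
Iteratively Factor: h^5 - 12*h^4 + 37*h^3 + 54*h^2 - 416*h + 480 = (h - 5)*(h^4 - 7*h^3 + 2*h^2 + 64*h - 96) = (h - 5)*(h - 4)*(h^3 - 3*h^2 - 10*h + 24) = (h - 5)*(h - 4)*(h + 3)*(h^2 - 6*h + 8) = (h - 5)*(h - 4)*(h - 2)*(h + 3)*(h - 4)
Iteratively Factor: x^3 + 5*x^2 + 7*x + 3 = (x + 1)*(x^2 + 4*x + 3) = (x + 1)*(x + 3)*(x + 1)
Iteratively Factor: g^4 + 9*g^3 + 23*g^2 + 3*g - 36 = (g - 1)*(g^3 + 10*g^2 + 33*g + 36) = (g - 1)*(g + 4)*(g^2 + 6*g + 9) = (g - 1)*(g + 3)*(g + 4)*(g + 3)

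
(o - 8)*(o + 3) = o^2 - 5*o - 24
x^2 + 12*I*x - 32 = (x + 4*I)*(x + 8*I)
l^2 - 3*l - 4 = (l - 4)*(l + 1)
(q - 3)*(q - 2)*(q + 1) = q^3 - 4*q^2 + q + 6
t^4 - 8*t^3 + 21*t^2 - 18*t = t*(t - 3)^2*(t - 2)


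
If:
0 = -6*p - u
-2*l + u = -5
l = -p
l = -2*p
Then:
No Solution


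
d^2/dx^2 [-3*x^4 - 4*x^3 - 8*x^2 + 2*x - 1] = -36*x^2 - 24*x - 16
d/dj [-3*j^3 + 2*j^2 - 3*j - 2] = -9*j^2 + 4*j - 3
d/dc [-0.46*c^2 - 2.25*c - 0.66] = -0.92*c - 2.25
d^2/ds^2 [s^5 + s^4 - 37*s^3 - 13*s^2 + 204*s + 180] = 20*s^3 + 12*s^2 - 222*s - 26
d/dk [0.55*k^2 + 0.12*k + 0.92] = 1.1*k + 0.12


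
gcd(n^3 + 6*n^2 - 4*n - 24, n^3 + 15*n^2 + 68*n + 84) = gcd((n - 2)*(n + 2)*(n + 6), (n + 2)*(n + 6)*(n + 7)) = n^2 + 8*n + 12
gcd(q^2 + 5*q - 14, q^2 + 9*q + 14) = q + 7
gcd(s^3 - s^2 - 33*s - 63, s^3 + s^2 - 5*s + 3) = s + 3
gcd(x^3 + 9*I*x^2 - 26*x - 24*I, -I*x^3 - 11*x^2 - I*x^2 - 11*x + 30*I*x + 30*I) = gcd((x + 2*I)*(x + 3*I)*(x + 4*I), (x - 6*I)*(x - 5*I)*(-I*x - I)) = 1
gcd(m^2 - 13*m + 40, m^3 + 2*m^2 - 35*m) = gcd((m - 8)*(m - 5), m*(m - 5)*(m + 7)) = m - 5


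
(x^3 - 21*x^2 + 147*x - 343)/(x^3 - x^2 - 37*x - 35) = (x^2 - 14*x + 49)/(x^2 + 6*x + 5)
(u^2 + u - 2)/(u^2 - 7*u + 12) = (u^2 + u - 2)/(u^2 - 7*u + 12)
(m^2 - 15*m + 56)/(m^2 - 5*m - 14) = (m - 8)/(m + 2)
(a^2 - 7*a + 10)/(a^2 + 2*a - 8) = (a - 5)/(a + 4)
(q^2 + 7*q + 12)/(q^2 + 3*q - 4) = (q + 3)/(q - 1)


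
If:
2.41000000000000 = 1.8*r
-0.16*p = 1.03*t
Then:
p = -6.4375*t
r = 1.34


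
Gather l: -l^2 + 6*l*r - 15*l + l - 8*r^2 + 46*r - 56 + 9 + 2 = -l^2 + l*(6*r - 14) - 8*r^2 + 46*r - 45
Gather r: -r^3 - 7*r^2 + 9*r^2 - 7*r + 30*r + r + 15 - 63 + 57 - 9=-r^3 + 2*r^2 + 24*r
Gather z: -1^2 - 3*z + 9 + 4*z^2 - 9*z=4*z^2 - 12*z + 8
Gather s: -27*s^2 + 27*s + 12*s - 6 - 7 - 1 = -27*s^2 + 39*s - 14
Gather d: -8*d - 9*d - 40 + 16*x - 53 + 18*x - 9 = -17*d + 34*x - 102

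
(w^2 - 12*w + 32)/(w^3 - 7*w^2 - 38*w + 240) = (w - 4)/(w^2 + w - 30)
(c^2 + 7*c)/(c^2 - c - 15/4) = 4*c*(c + 7)/(4*c^2 - 4*c - 15)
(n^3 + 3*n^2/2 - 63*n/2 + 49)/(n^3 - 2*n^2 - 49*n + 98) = (n - 7/2)/(n - 7)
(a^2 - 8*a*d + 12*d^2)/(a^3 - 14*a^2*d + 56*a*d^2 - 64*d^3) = (a - 6*d)/(a^2 - 12*a*d + 32*d^2)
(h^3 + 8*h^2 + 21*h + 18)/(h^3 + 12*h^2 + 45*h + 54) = (h + 2)/(h + 6)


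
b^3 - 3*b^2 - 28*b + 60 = (b - 6)*(b - 2)*(b + 5)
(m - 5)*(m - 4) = m^2 - 9*m + 20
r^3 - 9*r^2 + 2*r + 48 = (r - 8)*(r - 3)*(r + 2)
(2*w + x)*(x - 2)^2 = 2*w*x^2 - 8*w*x + 8*w + x^3 - 4*x^2 + 4*x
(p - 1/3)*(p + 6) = p^2 + 17*p/3 - 2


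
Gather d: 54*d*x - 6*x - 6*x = 54*d*x - 12*x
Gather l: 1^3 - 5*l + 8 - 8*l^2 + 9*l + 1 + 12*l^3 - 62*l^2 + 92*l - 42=12*l^3 - 70*l^2 + 96*l - 32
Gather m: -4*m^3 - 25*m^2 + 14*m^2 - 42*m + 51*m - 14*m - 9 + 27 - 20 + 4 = -4*m^3 - 11*m^2 - 5*m + 2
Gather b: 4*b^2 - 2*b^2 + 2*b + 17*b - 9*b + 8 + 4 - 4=2*b^2 + 10*b + 8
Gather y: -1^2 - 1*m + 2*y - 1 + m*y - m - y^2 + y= -2*m - y^2 + y*(m + 3) - 2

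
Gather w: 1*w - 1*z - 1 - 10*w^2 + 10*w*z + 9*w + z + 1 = -10*w^2 + w*(10*z + 10)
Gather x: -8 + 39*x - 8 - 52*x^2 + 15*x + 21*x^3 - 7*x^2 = 21*x^3 - 59*x^2 + 54*x - 16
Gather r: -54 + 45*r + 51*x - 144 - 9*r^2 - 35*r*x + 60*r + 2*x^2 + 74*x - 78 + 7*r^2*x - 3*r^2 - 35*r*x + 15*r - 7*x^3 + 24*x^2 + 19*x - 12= r^2*(7*x - 12) + r*(120 - 70*x) - 7*x^3 + 26*x^2 + 144*x - 288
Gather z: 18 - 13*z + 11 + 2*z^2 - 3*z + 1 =2*z^2 - 16*z + 30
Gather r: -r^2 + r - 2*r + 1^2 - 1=-r^2 - r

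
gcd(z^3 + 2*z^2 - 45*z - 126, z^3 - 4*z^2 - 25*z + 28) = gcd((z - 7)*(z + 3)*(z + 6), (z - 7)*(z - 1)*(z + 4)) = z - 7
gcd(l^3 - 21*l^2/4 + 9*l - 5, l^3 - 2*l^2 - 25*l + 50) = l - 2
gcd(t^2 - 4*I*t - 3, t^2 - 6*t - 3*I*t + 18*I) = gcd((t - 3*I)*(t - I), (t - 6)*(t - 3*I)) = t - 3*I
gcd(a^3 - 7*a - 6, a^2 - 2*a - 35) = 1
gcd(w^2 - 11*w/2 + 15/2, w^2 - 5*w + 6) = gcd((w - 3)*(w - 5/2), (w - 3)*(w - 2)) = w - 3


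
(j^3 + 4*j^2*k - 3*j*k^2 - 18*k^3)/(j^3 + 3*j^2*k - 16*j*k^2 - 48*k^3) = (j^2 + j*k - 6*k^2)/(j^2 - 16*k^2)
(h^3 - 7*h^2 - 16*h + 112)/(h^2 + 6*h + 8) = (h^2 - 11*h + 28)/(h + 2)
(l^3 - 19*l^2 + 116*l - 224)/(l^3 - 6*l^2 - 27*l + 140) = (l - 8)/(l + 5)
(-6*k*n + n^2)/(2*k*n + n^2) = (-6*k + n)/(2*k + n)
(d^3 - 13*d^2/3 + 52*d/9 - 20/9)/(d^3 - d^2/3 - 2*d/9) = (3*d^2 - 11*d + 10)/(d*(3*d + 1))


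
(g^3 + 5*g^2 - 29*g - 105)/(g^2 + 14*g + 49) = (g^2 - 2*g - 15)/(g + 7)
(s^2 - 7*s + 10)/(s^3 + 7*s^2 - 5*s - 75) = (s^2 - 7*s + 10)/(s^3 + 7*s^2 - 5*s - 75)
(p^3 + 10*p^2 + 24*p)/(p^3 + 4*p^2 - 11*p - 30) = p*(p^2 + 10*p + 24)/(p^3 + 4*p^2 - 11*p - 30)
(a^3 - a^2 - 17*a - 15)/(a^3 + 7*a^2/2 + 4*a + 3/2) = 2*(a^2 - 2*a - 15)/(2*a^2 + 5*a + 3)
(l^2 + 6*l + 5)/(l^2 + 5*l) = (l + 1)/l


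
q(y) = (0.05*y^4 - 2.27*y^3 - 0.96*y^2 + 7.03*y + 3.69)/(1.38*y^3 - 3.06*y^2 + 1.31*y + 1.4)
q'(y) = (-4.14*y^2 + 6.12*y - 1.31)*(0.05*y^4 - 2.27*y^3 - 0.96*y^2 + 7.03*y + 3.69)/(1.38*y^3 - 3.06*y^2 + 1.31*y + 1.4)^2 + (0.2*y^3 - 6.81*y^2 - 1.92*y + 7.03)/(1.38*y^3 - 3.06*y^2 + 1.31*y + 1.4)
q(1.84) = -0.09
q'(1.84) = -8.76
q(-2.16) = -0.27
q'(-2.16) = 0.46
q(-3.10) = -0.61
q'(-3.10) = 0.29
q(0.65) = 5.41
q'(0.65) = 5.93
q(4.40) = -2.42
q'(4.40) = 0.24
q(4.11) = -2.49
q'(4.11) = 0.25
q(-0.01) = 2.61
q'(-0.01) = 2.50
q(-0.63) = 0.55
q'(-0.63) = -1.75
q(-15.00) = -1.84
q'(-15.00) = 0.05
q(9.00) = -1.73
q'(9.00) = 0.09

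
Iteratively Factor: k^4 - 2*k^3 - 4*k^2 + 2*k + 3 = (k + 1)*(k^3 - 3*k^2 - k + 3) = (k - 3)*(k + 1)*(k^2 - 1) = (k - 3)*(k - 1)*(k + 1)*(k + 1)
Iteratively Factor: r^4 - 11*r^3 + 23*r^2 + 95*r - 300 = (r - 4)*(r^3 - 7*r^2 - 5*r + 75) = (r - 5)*(r - 4)*(r^2 - 2*r - 15) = (r - 5)^2*(r - 4)*(r + 3)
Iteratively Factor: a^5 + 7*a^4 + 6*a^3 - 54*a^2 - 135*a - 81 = (a + 3)*(a^4 + 4*a^3 - 6*a^2 - 36*a - 27) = (a + 3)^2*(a^3 + a^2 - 9*a - 9) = (a + 3)^3*(a^2 - 2*a - 3) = (a + 1)*(a + 3)^3*(a - 3)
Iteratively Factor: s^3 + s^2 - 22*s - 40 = (s + 2)*(s^2 - s - 20) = (s - 5)*(s + 2)*(s + 4)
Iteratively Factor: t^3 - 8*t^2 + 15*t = (t - 3)*(t^2 - 5*t) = t*(t - 3)*(t - 5)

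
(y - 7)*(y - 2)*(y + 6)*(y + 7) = y^4 + 4*y^3 - 61*y^2 - 196*y + 588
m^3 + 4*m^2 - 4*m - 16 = (m - 2)*(m + 2)*(m + 4)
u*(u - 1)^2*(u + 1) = u^4 - u^3 - u^2 + u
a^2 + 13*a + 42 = (a + 6)*(a + 7)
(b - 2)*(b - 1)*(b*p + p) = b^3*p - 2*b^2*p - b*p + 2*p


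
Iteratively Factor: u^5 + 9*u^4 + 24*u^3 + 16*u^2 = (u + 4)*(u^4 + 5*u^3 + 4*u^2) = u*(u + 4)*(u^3 + 5*u^2 + 4*u) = u*(u + 1)*(u + 4)*(u^2 + 4*u) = u^2*(u + 1)*(u + 4)*(u + 4)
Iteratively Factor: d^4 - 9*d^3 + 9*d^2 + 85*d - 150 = (d - 5)*(d^3 - 4*d^2 - 11*d + 30) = (d - 5)*(d + 3)*(d^2 - 7*d + 10) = (d - 5)^2*(d + 3)*(d - 2)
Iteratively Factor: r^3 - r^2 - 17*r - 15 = (r - 5)*(r^2 + 4*r + 3) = (r - 5)*(r + 3)*(r + 1)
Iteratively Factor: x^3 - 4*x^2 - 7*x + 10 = (x + 2)*(x^2 - 6*x + 5) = (x - 1)*(x + 2)*(x - 5)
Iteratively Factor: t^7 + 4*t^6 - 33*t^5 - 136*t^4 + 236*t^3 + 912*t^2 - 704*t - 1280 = (t + 1)*(t^6 + 3*t^5 - 36*t^4 - 100*t^3 + 336*t^2 + 576*t - 1280) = (t - 5)*(t + 1)*(t^5 + 8*t^4 + 4*t^3 - 80*t^2 - 64*t + 256) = (t - 5)*(t - 2)*(t + 1)*(t^4 + 10*t^3 + 24*t^2 - 32*t - 128) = (t - 5)*(t - 2)*(t + 1)*(t + 4)*(t^3 + 6*t^2 - 32) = (t - 5)*(t - 2)*(t + 1)*(t + 4)^2*(t^2 + 2*t - 8) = (t - 5)*(t - 2)*(t + 1)*(t + 4)^3*(t - 2)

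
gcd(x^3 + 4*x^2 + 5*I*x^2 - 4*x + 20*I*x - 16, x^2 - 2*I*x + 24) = x + 4*I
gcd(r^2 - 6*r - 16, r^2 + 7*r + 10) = r + 2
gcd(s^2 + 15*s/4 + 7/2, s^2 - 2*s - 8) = s + 2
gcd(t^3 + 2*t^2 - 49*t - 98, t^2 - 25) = 1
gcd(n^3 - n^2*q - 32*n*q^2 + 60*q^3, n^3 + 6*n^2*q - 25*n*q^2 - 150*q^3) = -n^2 - n*q + 30*q^2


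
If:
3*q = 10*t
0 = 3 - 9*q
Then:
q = 1/3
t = 1/10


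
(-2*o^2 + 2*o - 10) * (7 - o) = 2*o^3 - 16*o^2 + 24*o - 70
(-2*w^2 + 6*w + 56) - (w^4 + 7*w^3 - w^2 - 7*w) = -w^4 - 7*w^3 - w^2 + 13*w + 56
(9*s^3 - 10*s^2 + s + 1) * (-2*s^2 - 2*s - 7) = -18*s^5 + 2*s^4 - 45*s^3 + 66*s^2 - 9*s - 7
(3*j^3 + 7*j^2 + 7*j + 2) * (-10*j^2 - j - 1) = -30*j^5 - 73*j^4 - 80*j^3 - 34*j^2 - 9*j - 2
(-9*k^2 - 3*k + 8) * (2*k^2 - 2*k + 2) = -18*k^4 + 12*k^3 + 4*k^2 - 22*k + 16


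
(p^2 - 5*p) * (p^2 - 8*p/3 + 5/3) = p^4 - 23*p^3/3 + 15*p^2 - 25*p/3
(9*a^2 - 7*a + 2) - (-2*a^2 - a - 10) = 11*a^2 - 6*a + 12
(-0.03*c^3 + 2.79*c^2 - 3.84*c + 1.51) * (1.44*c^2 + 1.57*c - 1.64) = -0.0432*c^5 + 3.9705*c^4 - 1.1001*c^3 - 8.43*c^2 + 8.6683*c - 2.4764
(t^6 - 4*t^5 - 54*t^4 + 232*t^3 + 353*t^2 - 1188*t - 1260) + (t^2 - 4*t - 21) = t^6 - 4*t^5 - 54*t^4 + 232*t^3 + 354*t^2 - 1192*t - 1281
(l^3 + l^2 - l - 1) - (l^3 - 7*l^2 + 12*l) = 8*l^2 - 13*l - 1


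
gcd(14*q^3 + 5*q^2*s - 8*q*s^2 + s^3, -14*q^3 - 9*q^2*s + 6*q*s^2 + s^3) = 2*q^2 + q*s - s^2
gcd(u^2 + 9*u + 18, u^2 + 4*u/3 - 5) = u + 3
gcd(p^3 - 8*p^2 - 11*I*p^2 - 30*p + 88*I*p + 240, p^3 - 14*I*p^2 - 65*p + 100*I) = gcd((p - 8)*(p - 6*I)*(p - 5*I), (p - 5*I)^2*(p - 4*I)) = p - 5*I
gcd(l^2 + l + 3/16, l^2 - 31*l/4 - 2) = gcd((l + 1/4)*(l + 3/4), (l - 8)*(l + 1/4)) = l + 1/4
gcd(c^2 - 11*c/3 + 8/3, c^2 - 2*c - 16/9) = c - 8/3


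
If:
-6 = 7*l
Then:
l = -6/7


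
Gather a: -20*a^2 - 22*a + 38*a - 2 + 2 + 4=-20*a^2 + 16*a + 4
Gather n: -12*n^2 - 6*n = -12*n^2 - 6*n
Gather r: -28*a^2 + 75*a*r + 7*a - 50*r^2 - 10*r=-28*a^2 + 7*a - 50*r^2 + r*(75*a - 10)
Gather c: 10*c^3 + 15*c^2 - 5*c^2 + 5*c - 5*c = 10*c^3 + 10*c^2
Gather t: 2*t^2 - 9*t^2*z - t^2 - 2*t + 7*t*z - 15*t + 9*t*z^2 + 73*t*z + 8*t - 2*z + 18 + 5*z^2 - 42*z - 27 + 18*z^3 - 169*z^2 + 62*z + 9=t^2*(1 - 9*z) + t*(9*z^2 + 80*z - 9) + 18*z^3 - 164*z^2 + 18*z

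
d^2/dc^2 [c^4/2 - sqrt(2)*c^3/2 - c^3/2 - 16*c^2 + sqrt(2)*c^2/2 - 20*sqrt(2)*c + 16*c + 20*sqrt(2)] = 6*c^2 - 3*sqrt(2)*c - 3*c - 32 + sqrt(2)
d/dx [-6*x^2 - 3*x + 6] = -12*x - 3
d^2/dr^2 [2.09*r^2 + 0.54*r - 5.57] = 4.18000000000000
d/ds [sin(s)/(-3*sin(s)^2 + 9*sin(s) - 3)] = -cos(s)^3/(3*(sin(s)^2 - 3*sin(s) + 1)^2)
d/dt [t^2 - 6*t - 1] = 2*t - 6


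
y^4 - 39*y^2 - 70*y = y*(y - 7)*(y + 2)*(y + 5)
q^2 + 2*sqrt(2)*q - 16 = (q - 2*sqrt(2))*(q + 4*sqrt(2))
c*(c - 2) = c^2 - 2*c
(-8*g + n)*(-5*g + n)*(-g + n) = -40*g^3 + 53*g^2*n - 14*g*n^2 + n^3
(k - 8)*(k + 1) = k^2 - 7*k - 8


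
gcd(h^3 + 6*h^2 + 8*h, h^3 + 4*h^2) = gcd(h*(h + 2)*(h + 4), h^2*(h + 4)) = h^2 + 4*h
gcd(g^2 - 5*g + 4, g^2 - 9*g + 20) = g - 4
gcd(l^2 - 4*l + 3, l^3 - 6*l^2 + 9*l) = l - 3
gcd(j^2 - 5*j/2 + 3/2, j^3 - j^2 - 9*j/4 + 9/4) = j^2 - 5*j/2 + 3/2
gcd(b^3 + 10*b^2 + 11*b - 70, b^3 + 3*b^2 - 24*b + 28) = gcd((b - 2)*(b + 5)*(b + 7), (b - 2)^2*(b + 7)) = b^2 + 5*b - 14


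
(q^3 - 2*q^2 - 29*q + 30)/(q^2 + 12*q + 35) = (q^2 - 7*q + 6)/(q + 7)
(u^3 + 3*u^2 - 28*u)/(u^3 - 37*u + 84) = u/(u - 3)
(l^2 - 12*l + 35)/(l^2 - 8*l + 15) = (l - 7)/(l - 3)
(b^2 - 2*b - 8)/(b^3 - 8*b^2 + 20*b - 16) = (b + 2)/(b^2 - 4*b + 4)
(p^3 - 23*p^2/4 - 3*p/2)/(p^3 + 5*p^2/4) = (4*p^2 - 23*p - 6)/(p*(4*p + 5))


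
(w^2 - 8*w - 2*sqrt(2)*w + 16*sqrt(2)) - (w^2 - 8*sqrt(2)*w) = -8*w + 6*sqrt(2)*w + 16*sqrt(2)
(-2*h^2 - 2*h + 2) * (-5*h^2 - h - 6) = 10*h^4 + 12*h^3 + 4*h^2 + 10*h - 12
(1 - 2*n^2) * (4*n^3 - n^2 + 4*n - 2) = -8*n^5 + 2*n^4 - 4*n^3 + 3*n^2 + 4*n - 2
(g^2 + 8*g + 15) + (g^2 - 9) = 2*g^2 + 8*g + 6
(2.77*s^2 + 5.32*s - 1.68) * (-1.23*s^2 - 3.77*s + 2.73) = -3.4071*s^4 - 16.9865*s^3 - 10.4279*s^2 + 20.8572*s - 4.5864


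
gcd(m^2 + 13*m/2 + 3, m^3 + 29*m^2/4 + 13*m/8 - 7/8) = m + 1/2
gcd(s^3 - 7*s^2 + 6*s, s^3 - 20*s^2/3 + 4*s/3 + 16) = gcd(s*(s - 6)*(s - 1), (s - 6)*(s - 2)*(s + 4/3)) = s - 6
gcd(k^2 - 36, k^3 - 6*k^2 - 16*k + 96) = k - 6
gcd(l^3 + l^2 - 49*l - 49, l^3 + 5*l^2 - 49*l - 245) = l^2 - 49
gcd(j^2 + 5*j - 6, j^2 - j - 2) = 1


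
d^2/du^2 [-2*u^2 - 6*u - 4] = -4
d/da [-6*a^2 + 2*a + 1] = 2 - 12*a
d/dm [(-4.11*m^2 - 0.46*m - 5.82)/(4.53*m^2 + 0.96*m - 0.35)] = (-1.8618*m^2 + 55.6062*m + 5.7482)/(20.5209*m^4 + 8.6976*m^3 - 2.2494*m^2 - 0.672*m + 0.1225)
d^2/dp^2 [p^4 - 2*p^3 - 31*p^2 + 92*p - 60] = 12*p^2 - 12*p - 62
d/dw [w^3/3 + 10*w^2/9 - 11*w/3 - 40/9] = w^2 + 20*w/9 - 11/3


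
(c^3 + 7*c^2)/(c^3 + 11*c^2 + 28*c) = c/(c + 4)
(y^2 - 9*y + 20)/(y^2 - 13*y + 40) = (y - 4)/(y - 8)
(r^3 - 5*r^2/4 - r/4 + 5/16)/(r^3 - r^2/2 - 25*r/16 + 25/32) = 2*(2*r + 1)/(4*r + 5)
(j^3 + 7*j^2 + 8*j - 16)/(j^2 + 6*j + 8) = (j^2 + 3*j - 4)/(j + 2)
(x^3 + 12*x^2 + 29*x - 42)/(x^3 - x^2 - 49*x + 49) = (x + 6)/(x - 7)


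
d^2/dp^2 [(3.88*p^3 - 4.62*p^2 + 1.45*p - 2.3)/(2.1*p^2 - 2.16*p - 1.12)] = (-5.6843418860808e-14*p^4 + 25.332936*p^3 - 69.736464*p^2 + 112.261632*p - 50.887296)/(9.261*p^6 - 28.5768*p^5 + 14.57568*p^4 + 20.404224*p^3 - 7.773696*p^2 - 8.128512*p - 1.404928)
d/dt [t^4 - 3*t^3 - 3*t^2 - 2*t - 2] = 4*t^3 - 9*t^2 - 6*t - 2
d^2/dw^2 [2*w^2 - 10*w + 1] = 4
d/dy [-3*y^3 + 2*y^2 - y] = -9*y^2 + 4*y - 1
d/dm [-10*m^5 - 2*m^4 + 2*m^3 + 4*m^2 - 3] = 2*m*(-25*m^3 - 4*m^2 + 3*m + 4)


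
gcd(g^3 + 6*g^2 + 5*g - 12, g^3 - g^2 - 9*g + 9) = g^2 + 2*g - 3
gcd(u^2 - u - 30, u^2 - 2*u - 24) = u - 6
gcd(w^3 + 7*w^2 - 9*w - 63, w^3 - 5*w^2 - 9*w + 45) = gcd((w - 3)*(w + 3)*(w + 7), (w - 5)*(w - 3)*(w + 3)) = w^2 - 9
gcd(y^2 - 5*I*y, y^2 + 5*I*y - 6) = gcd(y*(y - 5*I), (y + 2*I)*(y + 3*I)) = 1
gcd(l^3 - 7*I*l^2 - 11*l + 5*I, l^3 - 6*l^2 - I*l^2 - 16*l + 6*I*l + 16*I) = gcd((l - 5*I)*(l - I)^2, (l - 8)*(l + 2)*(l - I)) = l - I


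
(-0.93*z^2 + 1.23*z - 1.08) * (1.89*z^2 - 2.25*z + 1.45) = -1.7577*z^4 + 4.4172*z^3 - 6.1572*z^2 + 4.2135*z - 1.566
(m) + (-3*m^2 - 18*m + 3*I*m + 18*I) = -3*m^2 - 17*m + 3*I*m + 18*I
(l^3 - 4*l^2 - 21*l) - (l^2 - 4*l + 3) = l^3 - 5*l^2 - 17*l - 3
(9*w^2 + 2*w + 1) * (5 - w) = -9*w^3 + 43*w^2 + 9*w + 5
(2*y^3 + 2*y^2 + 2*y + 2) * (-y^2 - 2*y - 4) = -2*y^5 - 6*y^4 - 14*y^3 - 14*y^2 - 12*y - 8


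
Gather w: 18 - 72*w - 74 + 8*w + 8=-64*w - 48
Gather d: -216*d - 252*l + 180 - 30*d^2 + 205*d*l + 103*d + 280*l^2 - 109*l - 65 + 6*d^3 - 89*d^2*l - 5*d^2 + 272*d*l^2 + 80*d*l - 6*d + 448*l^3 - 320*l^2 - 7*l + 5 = 6*d^3 + d^2*(-89*l - 35) + d*(272*l^2 + 285*l - 119) + 448*l^3 - 40*l^2 - 368*l + 120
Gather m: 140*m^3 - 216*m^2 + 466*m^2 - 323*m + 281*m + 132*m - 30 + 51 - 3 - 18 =140*m^3 + 250*m^2 + 90*m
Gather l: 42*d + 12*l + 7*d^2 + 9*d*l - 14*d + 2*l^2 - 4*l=7*d^2 + 28*d + 2*l^2 + l*(9*d + 8)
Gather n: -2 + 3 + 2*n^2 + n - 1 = 2*n^2 + n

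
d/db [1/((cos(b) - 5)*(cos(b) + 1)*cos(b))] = (3*sin(b) - 5*sin(b)/cos(b)^2 - 8*tan(b))/((cos(b) - 5)^2*(cos(b) + 1)^2)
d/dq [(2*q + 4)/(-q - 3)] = -2/(q + 3)^2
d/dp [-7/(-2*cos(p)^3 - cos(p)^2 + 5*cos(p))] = 7*(6*cos(p)^2 + 2*cos(p) - 5)*sin(p)/((cos(p) + cos(2*p) - 4)^2*cos(p)^2)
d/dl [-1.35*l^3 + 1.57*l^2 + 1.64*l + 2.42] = -4.05*l^2 + 3.14*l + 1.64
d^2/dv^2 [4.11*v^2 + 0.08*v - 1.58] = 8.22000000000000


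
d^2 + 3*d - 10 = (d - 2)*(d + 5)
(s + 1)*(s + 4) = s^2 + 5*s + 4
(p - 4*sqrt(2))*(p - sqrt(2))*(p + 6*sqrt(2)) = p^3 + sqrt(2)*p^2 - 52*p + 48*sqrt(2)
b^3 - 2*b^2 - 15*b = b*(b - 5)*(b + 3)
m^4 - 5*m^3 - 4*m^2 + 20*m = m*(m - 5)*(m - 2)*(m + 2)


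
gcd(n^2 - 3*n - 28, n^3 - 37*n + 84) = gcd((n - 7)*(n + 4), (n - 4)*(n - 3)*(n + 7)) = 1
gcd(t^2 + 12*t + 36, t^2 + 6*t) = t + 6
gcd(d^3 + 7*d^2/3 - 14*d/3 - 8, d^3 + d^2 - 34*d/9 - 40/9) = d^2 - 2*d/3 - 8/3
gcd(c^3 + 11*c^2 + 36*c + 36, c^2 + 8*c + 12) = c^2 + 8*c + 12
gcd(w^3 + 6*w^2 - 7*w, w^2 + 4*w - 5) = w - 1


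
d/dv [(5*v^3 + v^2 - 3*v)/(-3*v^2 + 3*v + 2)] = (-15*v^4 + 30*v^3 + 24*v^2 + 4*v - 6)/(9*v^4 - 18*v^3 - 3*v^2 + 12*v + 4)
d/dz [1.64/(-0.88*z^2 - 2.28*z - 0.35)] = (2.8864*z + 3.7392)/(0.88*z^2 + 2.28*z + 0.35)^2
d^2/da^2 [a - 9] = 0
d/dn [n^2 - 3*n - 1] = 2*n - 3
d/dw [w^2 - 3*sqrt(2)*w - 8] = 2*w - 3*sqrt(2)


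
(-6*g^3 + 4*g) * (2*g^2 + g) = -12*g^5 - 6*g^4 + 8*g^3 + 4*g^2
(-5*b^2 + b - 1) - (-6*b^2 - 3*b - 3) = b^2 + 4*b + 2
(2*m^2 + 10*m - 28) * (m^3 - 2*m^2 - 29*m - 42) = 2*m^5 + 6*m^4 - 106*m^3 - 318*m^2 + 392*m + 1176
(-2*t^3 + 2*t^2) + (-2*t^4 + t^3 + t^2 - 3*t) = -2*t^4 - t^3 + 3*t^2 - 3*t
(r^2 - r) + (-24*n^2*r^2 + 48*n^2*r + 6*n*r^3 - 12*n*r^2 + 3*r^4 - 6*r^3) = -24*n^2*r^2 + 48*n^2*r + 6*n*r^3 - 12*n*r^2 + 3*r^4 - 6*r^3 + r^2 - r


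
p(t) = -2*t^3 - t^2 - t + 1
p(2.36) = -33.22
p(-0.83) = 2.28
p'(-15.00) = -1321.00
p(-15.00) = 6541.00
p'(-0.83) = -3.47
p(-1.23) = 4.44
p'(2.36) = -39.14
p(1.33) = -6.80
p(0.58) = -0.31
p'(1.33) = -14.27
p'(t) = -6*t^2 - 2*t - 1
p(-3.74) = 95.38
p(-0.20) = 1.18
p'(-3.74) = -77.45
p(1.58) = -10.97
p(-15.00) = 6541.00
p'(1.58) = -19.14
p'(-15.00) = -1321.00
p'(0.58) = -4.18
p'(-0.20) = -0.84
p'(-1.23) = -7.62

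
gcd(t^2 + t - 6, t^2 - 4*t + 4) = t - 2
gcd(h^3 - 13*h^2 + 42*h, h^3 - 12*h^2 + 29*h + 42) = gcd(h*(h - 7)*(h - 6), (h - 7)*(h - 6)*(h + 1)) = h^2 - 13*h + 42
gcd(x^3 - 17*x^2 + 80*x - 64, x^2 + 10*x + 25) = 1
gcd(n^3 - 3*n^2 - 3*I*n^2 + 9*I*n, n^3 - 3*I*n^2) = n^2 - 3*I*n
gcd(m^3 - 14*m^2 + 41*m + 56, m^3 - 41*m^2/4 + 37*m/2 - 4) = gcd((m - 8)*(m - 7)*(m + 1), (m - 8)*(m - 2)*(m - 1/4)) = m - 8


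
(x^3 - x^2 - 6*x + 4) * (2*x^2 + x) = 2*x^5 - x^4 - 13*x^3 + 2*x^2 + 4*x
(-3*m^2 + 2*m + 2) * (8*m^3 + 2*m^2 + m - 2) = -24*m^5 + 10*m^4 + 17*m^3 + 12*m^2 - 2*m - 4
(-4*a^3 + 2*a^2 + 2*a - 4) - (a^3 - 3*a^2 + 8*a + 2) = -5*a^3 + 5*a^2 - 6*a - 6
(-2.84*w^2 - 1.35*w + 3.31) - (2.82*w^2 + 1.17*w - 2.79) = -5.66*w^2 - 2.52*w + 6.1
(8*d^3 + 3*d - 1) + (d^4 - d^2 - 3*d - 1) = d^4 + 8*d^3 - d^2 - 2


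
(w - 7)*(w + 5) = w^2 - 2*w - 35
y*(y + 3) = y^2 + 3*y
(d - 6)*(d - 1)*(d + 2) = d^3 - 5*d^2 - 8*d + 12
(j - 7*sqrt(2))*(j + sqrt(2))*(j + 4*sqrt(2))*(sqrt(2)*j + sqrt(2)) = sqrt(2)*j^4 - 4*j^3 + sqrt(2)*j^3 - 62*sqrt(2)*j^2 - 4*j^2 - 112*j - 62*sqrt(2)*j - 112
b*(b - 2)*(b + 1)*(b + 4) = b^4 + 3*b^3 - 6*b^2 - 8*b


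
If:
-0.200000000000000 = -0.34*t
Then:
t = 0.59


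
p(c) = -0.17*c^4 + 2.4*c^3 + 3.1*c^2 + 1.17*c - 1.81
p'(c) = -0.68*c^3 + 7.2*c^2 + 6.2*c + 1.17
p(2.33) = 43.09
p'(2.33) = 46.10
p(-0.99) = -2.42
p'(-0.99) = 2.75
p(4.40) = 204.08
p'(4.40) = 109.92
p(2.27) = 40.38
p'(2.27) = 44.39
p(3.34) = 104.95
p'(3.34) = 76.86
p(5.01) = 276.56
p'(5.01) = 127.44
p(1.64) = 17.80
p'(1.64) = 27.70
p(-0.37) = -1.94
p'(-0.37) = -0.10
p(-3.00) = -55.99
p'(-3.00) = 65.73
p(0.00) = -1.81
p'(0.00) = 1.17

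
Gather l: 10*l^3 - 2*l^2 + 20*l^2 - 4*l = 10*l^3 + 18*l^2 - 4*l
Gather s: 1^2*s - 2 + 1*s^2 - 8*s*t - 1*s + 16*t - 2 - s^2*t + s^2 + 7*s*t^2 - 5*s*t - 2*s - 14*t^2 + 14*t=s^2*(2 - t) + s*(7*t^2 - 13*t - 2) - 14*t^2 + 30*t - 4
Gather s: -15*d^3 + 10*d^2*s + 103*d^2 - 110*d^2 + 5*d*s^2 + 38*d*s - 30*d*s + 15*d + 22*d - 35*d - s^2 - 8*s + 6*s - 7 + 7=-15*d^3 - 7*d^2 + 2*d + s^2*(5*d - 1) + s*(10*d^2 + 8*d - 2)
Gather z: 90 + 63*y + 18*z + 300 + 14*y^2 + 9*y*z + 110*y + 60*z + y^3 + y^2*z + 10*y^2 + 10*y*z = y^3 + 24*y^2 + 173*y + z*(y^2 + 19*y + 78) + 390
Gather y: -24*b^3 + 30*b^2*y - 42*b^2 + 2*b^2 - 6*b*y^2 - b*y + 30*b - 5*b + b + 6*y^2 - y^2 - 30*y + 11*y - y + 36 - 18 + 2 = -24*b^3 - 40*b^2 + 26*b + y^2*(5 - 6*b) + y*(30*b^2 - b - 20) + 20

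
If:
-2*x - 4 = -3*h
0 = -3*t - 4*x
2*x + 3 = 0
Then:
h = 1/3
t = 2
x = -3/2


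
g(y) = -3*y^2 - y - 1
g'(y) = -6*y - 1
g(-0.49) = -1.23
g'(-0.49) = 1.94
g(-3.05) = -25.86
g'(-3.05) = 17.30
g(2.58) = -23.55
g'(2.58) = -16.48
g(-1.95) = -10.46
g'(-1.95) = 10.70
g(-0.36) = -1.03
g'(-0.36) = 1.16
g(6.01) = -115.37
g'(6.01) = -37.06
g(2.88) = -28.76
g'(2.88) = -18.28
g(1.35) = -7.82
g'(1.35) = -9.10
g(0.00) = -1.00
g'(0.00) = -1.00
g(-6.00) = -103.00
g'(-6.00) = 35.00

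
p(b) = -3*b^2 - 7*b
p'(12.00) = -79.00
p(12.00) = -516.00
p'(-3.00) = 11.00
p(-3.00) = -6.00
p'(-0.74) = -2.56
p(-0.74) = 3.54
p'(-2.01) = 5.06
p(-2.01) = 1.95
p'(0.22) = -8.32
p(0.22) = -1.69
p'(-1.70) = 3.20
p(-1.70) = 3.23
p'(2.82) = -23.92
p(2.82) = -43.60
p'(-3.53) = 14.18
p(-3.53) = -12.67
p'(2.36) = -21.16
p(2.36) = -33.23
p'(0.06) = -7.36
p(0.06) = -0.43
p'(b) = -6*b - 7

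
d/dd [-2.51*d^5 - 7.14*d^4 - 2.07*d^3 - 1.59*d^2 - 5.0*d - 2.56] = -12.55*d^4 - 28.56*d^3 - 6.21*d^2 - 3.18*d - 5.0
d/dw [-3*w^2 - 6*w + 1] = -6*w - 6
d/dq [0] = 0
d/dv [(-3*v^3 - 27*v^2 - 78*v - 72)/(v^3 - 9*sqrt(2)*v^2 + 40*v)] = 3*(-v*(v^2 - 9*sqrt(2)*v + 40)*(3*v^2 + 18*v + 26) + (3*v^2 - 18*sqrt(2)*v + 40)*(v^3 + 9*v^2 + 26*v + 24))/(v^2*(v^2 - 9*sqrt(2)*v + 40)^2)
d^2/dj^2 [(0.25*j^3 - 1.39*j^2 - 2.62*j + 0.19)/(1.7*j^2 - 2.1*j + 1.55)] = (-24.1807*j^3 + 20.388*j^2 + 40.95615*j - 23.06065)/(4.913*j^6 - 18.207*j^5 + 35.9295*j^4 - 42.462*j^3 + 32.75925*j^2 - 15.13575*j + 3.723875)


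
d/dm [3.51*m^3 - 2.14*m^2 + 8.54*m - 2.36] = 10.53*m^2 - 4.28*m + 8.54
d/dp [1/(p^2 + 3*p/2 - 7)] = 2*(-4*p - 3)/(2*p^2 + 3*p - 14)^2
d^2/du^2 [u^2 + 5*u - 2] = 2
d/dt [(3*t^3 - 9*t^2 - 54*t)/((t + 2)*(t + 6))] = 3*(t^4 + 16*t^3 + 30*t^2 - 72*t - 216)/(t^4 + 16*t^3 + 88*t^2 + 192*t + 144)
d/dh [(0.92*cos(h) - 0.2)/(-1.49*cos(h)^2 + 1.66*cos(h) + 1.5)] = (-1.3708*cos(h)^2 + 0.596*cos(h) - 1.712)*sin(h)/(2.2201*cos(h)^4 - 4.9468*cos(h)^3 - 1.7144*cos(h)^2 + 4.98*cos(h) + 2.25)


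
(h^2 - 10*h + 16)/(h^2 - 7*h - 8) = (h - 2)/(h + 1)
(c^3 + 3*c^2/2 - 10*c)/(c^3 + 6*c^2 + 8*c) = (c - 5/2)/(c + 2)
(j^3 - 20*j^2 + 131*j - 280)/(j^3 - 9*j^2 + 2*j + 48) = (j^2 - 12*j + 35)/(j^2 - j - 6)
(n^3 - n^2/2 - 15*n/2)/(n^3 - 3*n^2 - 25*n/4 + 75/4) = 2*n/(2*n - 5)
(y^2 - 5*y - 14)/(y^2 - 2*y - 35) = (y + 2)/(y + 5)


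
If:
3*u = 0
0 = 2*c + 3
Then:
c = -3/2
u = 0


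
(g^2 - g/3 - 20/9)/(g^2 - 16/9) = (3*g - 5)/(3*g - 4)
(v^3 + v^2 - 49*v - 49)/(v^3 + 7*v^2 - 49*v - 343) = (v + 1)/(v + 7)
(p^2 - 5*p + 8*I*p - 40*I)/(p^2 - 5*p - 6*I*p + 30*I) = (p + 8*I)/(p - 6*I)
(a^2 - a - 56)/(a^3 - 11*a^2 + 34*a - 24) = (a^2 - a - 56)/(a^3 - 11*a^2 + 34*a - 24)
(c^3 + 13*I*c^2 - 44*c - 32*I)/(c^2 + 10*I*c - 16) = (c^2 + 5*I*c - 4)/(c + 2*I)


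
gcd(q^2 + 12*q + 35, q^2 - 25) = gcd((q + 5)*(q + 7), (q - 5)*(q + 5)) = q + 5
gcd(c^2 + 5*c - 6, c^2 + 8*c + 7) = 1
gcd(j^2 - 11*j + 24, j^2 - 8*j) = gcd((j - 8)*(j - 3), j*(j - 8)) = j - 8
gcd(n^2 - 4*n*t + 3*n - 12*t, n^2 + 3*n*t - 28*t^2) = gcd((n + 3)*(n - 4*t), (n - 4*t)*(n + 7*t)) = -n + 4*t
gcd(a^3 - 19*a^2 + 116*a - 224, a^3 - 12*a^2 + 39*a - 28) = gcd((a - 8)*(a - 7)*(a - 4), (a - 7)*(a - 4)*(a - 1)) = a^2 - 11*a + 28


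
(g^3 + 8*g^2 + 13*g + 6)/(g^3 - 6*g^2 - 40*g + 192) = (g^2 + 2*g + 1)/(g^2 - 12*g + 32)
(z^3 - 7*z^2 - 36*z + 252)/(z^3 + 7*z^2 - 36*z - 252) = (z - 7)/(z + 7)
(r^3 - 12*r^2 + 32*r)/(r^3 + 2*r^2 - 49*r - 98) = r*(r^2 - 12*r + 32)/(r^3 + 2*r^2 - 49*r - 98)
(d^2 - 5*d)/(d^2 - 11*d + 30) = d/(d - 6)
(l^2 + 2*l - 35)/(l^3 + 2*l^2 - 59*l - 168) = (l - 5)/(l^2 - 5*l - 24)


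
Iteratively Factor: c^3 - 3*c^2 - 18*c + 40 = (c - 5)*(c^2 + 2*c - 8) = (c - 5)*(c + 4)*(c - 2)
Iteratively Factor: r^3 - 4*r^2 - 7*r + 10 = (r - 1)*(r^2 - 3*r - 10) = (r - 1)*(r + 2)*(r - 5)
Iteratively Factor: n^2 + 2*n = (n)*(n + 2)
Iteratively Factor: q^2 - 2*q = (q - 2)*(q)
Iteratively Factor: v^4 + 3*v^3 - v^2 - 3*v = (v - 1)*(v^3 + 4*v^2 + 3*v) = (v - 1)*(v + 1)*(v^2 + 3*v) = v*(v - 1)*(v + 1)*(v + 3)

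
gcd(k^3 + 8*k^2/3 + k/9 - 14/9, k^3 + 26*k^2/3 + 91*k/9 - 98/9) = k^2 + 5*k/3 - 14/9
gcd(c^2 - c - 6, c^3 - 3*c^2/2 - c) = 1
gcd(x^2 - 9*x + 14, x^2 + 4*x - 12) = x - 2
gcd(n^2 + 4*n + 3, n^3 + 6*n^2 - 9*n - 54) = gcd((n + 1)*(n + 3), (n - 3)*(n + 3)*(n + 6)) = n + 3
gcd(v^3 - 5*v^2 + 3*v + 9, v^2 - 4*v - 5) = v + 1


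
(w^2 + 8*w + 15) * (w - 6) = w^3 + 2*w^2 - 33*w - 90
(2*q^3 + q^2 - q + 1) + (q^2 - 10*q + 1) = 2*q^3 + 2*q^2 - 11*q + 2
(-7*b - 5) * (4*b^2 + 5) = -28*b^3 - 20*b^2 - 35*b - 25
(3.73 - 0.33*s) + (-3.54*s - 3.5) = 0.23 - 3.87*s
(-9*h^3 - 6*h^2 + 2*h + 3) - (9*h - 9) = -9*h^3 - 6*h^2 - 7*h + 12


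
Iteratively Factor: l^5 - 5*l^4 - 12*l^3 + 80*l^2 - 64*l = (l + 4)*(l^4 - 9*l^3 + 24*l^2 - 16*l) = (l - 4)*(l + 4)*(l^3 - 5*l^2 + 4*l) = (l - 4)^2*(l + 4)*(l^2 - l) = l*(l - 4)^2*(l + 4)*(l - 1)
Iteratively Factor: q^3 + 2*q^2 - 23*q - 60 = (q + 3)*(q^2 - q - 20) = (q - 5)*(q + 3)*(q + 4)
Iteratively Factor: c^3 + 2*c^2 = (c + 2)*(c^2) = c*(c + 2)*(c)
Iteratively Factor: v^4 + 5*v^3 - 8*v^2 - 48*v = (v - 3)*(v^3 + 8*v^2 + 16*v) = v*(v - 3)*(v^2 + 8*v + 16) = v*(v - 3)*(v + 4)*(v + 4)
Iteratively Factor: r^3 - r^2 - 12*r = (r + 3)*(r^2 - 4*r) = (r - 4)*(r + 3)*(r)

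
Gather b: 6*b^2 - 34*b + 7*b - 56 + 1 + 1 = 6*b^2 - 27*b - 54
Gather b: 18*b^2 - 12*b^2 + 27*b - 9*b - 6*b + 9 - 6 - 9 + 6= 6*b^2 + 12*b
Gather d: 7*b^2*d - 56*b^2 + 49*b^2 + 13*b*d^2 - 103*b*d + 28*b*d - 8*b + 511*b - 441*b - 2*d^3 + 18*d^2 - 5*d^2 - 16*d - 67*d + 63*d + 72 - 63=-7*b^2 + 62*b - 2*d^3 + d^2*(13*b + 13) + d*(7*b^2 - 75*b - 20) + 9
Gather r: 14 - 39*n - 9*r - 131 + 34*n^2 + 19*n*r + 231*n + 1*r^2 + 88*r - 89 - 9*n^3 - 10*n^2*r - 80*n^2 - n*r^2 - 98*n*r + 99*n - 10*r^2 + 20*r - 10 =-9*n^3 - 46*n^2 + 291*n + r^2*(-n - 9) + r*(-10*n^2 - 79*n + 99) - 216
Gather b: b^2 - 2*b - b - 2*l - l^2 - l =b^2 - 3*b - l^2 - 3*l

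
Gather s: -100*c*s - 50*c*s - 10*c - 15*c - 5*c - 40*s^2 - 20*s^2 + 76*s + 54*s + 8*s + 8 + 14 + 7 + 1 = -30*c - 60*s^2 + s*(138 - 150*c) + 30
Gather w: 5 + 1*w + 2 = w + 7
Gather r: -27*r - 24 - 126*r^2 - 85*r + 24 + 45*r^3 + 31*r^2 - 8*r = 45*r^3 - 95*r^2 - 120*r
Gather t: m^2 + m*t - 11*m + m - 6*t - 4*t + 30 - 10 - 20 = m^2 - 10*m + t*(m - 10)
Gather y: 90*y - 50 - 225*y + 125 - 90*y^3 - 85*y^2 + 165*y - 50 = -90*y^3 - 85*y^2 + 30*y + 25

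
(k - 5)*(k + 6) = k^2 + k - 30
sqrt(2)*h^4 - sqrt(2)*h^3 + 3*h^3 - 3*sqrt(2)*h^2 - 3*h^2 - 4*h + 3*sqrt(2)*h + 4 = (h - 1)*(h - sqrt(2))*(h + 2*sqrt(2))*(sqrt(2)*h + 1)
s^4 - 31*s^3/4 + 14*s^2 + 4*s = s*(s - 4)^2*(s + 1/4)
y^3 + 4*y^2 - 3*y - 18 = (y - 2)*(y + 3)^2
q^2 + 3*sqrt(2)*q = q*(q + 3*sqrt(2))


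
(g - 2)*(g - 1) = g^2 - 3*g + 2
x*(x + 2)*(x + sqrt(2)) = x^3 + sqrt(2)*x^2 + 2*x^2 + 2*sqrt(2)*x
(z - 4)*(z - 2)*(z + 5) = z^3 - z^2 - 22*z + 40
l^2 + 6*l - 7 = (l - 1)*(l + 7)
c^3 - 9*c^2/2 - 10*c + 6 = (c - 6)*(c - 1/2)*(c + 2)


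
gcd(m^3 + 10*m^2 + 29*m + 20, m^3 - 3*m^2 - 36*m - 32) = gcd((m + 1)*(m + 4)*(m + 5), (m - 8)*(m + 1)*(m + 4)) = m^2 + 5*m + 4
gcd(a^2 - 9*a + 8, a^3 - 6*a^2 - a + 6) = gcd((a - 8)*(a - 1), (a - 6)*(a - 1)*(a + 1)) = a - 1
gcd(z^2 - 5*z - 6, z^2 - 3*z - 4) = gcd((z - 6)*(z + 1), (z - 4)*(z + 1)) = z + 1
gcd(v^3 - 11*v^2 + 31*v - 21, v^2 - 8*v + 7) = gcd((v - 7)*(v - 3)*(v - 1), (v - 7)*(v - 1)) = v^2 - 8*v + 7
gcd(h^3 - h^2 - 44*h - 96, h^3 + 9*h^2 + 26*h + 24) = h^2 + 7*h + 12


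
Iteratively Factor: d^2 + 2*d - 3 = (d + 3)*(d - 1)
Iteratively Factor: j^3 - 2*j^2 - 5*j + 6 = (j - 3)*(j^2 + j - 2) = (j - 3)*(j + 2)*(j - 1)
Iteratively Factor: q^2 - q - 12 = (q - 4)*(q + 3)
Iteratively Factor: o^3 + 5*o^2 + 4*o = (o + 4)*(o^2 + o) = o*(o + 4)*(o + 1)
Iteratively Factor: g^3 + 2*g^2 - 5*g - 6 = (g + 3)*(g^2 - g - 2) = (g + 1)*(g + 3)*(g - 2)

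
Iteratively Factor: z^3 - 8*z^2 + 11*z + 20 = (z - 5)*(z^2 - 3*z - 4) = (z - 5)*(z - 4)*(z + 1)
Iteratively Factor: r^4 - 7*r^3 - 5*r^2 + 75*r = (r + 3)*(r^3 - 10*r^2 + 25*r) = r*(r + 3)*(r^2 - 10*r + 25) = r*(r - 5)*(r + 3)*(r - 5)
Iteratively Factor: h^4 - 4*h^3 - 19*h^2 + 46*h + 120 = (h - 5)*(h^3 + h^2 - 14*h - 24) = (h - 5)*(h - 4)*(h^2 + 5*h + 6) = (h - 5)*(h - 4)*(h + 3)*(h + 2)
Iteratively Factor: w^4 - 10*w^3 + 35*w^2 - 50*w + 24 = (w - 1)*(w^3 - 9*w^2 + 26*w - 24) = (w - 2)*(w - 1)*(w^2 - 7*w + 12) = (w - 4)*(w - 2)*(w - 1)*(w - 3)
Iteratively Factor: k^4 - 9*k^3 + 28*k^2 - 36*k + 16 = (k - 2)*(k^3 - 7*k^2 + 14*k - 8) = (k - 4)*(k - 2)*(k^2 - 3*k + 2) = (k - 4)*(k - 2)^2*(k - 1)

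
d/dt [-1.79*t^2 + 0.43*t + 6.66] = 0.43 - 3.58*t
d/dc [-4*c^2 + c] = 1 - 8*c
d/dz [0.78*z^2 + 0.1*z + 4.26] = 1.56*z + 0.1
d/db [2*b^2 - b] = 4*b - 1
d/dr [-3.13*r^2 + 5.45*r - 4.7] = 5.45 - 6.26*r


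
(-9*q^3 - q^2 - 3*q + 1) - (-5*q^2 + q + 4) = -9*q^3 + 4*q^2 - 4*q - 3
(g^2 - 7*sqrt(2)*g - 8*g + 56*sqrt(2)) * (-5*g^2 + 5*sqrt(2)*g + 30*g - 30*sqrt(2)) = -5*g^4 + 40*sqrt(2)*g^3 + 70*g^3 - 560*sqrt(2)*g^2 - 310*g^2 + 980*g + 1920*sqrt(2)*g - 3360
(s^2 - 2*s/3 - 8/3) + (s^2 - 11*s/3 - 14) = 2*s^2 - 13*s/3 - 50/3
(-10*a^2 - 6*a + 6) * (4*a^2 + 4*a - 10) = -40*a^4 - 64*a^3 + 100*a^2 + 84*a - 60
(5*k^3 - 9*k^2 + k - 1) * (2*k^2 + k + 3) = 10*k^5 - 13*k^4 + 8*k^3 - 28*k^2 + 2*k - 3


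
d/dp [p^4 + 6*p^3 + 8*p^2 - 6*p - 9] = 4*p^3 + 18*p^2 + 16*p - 6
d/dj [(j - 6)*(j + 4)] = 2*j - 2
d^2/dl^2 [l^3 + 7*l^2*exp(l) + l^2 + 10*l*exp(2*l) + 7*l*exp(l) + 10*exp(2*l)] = 7*l^2*exp(l) + 40*l*exp(2*l) + 35*l*exp(l) + 6*l + 80*exp(2*l) + 28*exp(l) + 2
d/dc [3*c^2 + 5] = 6*c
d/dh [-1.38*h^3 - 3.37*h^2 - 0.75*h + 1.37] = -4.14*h^2 - 6.74*h - 0.75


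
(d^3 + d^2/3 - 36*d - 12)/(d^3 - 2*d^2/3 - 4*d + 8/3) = (3*d^3 + d^2 - 108*d - 36)/(3*d^3 - 2*d^2 - 12*d + 8)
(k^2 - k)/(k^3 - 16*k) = (k - 1)/(k^2 - 16)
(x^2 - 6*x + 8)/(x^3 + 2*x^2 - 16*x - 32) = (x - 2)/(x^2 + 6*x + 8)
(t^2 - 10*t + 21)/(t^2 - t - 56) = (-t^2 + 10*t - 21)/(-t^2 + t + 56)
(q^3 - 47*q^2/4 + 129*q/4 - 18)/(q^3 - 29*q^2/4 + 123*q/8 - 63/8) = 2*(q - 8)/(2*q - 7)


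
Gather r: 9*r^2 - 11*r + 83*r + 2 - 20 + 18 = 9*r^2 + 72*r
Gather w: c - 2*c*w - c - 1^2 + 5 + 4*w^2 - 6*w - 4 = 4*w^2 + w*(-2*c - 6)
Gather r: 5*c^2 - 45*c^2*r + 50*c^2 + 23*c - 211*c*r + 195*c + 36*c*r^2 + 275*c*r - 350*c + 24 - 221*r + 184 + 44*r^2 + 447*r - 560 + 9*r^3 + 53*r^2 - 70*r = 55*c^2 - 132*c + 9*r^3 + r^2*(36*c + 97) + r*(-45*c^2 + 64*c + 156) - 352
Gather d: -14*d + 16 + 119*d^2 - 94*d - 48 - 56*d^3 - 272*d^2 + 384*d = -56*d^3 - 153*d^2 + 276*d - 32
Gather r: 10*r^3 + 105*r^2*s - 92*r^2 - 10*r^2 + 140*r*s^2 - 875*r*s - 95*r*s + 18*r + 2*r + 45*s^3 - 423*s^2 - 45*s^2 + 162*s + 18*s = 10*r^3 + r^2*(105*s - 102) + r*(140*s^2 - 970*s + 20) + 45*s^3 - 468*s^2 + 180*s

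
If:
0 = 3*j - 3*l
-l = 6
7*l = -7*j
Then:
No Solution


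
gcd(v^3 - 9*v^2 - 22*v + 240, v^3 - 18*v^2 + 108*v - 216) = v - 6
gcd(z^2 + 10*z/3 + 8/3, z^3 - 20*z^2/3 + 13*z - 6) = 1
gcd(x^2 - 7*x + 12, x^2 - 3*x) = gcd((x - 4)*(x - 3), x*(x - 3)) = x - 3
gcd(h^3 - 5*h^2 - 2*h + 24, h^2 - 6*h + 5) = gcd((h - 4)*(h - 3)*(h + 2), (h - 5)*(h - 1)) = 1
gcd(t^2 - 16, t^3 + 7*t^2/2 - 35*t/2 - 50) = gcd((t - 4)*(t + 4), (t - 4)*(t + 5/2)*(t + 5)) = t - 4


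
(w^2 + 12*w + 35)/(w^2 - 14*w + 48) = (w^2 + 12*w + 35)/(w^2 - 14*w + 48)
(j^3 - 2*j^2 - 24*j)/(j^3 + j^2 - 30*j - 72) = j/(j + 3)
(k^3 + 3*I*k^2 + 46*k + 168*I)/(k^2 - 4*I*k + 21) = (k^2 + 10*I*k - 24)/(k + 3*I)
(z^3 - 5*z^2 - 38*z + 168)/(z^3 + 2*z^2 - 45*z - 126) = (z - 4)/(z + 3)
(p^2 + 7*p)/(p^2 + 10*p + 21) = p/(p + 3)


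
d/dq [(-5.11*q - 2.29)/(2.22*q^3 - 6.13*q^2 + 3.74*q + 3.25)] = (22.6884*q^3 - 16.0729*q^2 - 28.0754*q - 8.0429)/(4.9284*q^6 - 27.2172*q^5 + 54.1825*q^4 - 31.4224*q^3 - 25.8574*q^2 + 24.31*q + 10.5625)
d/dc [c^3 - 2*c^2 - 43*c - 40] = 3*c^2 - 4*c - 43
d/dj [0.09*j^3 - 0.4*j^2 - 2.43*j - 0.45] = 0.27*j^2 - 0.8*j - 2.43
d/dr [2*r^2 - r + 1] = 4*r - 1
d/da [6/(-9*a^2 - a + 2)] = 6*(18*a + 1)/(9*a^2 + a - 2)^2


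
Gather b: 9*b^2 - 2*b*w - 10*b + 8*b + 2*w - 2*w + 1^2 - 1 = 9*b^2 + b*(-2*w - 2)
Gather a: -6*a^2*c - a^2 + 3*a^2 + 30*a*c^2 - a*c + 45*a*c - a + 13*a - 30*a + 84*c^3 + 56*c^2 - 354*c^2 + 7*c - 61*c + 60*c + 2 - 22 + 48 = a^2*(2 - 6*c) + a*(30*c^2 + 44*c - 18) + 84*c^3 - 298*c^2 + 6*c + 28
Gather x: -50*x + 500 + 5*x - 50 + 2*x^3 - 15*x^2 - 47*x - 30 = 2*x^3 - 15*x^2 - 92*x + 420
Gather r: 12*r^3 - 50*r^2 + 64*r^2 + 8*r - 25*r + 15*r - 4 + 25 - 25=12*r^3 + 14*r^2 - 2*r - 4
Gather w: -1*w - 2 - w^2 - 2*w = -w^2 - 3*w - 2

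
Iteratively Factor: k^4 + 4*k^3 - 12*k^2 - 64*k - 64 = (k + 2)*(k^3 + 2*k^2 - 16*k - 32) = (k + 2)*(k + 4)*(k^2 - 2*k - 8) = (k + 2)^2*(k + 4)*(k - 4)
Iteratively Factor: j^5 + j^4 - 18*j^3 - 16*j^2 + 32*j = (j - 4)*(j^4 + 5*j^3 + 2*j^2 - 8*j) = (j - 4)*(j + 4)*(j^3 + j^2 - 2*j) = j*(j - 4)*(j + 4)*(j^2 + j - 2) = j*(j - 4)*(j - 1)*(j + 4)*(j + 2)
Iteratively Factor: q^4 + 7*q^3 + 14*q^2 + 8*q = (q + 2)*(q^3 + 5*q^2 + 4*q) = q*(q + 2)*(q^2 + 5*q + 4) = q*(q + 1)*(q + 2)*(q + 4)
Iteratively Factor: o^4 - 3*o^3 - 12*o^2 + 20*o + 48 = (o - 3)*(o^3 - 12*o - 16) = (o - 3)*(o + 2)*(o^2 - 2*o - 8) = (o - 4)*(o - 3)*(o + 2)*(o + 2)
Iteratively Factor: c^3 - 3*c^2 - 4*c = (c + 1)*(c^2 - 4*c) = c*(c + 1)*(c - 4)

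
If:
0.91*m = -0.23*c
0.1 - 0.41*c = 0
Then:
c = 0.24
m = -0.06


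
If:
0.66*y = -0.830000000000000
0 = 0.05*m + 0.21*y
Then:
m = 5.28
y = -1.26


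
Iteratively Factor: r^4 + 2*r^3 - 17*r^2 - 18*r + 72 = (r - 3)*(r^3 + 5*r^2 - 2*r - 24) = (r - 3)*(r - 2)*(r^2 + 7*r + 12) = (r - 3)*(r - 2)*(r + 4)*(r + 3)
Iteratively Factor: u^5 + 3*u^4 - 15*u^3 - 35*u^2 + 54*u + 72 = (u - 3)*(u^4 + 6*u^3 + 3*u^2 - 26*u - 24) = (u - 3)*(u + 4)*(u^3 + 2*u^2 - 5*u - 6) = (u - 3)*(u + 1)*(u + 4)*(u^2 + u - 6) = (u - 3)*(u - 2)*(u + 1)*(u + 4)*(u + 3)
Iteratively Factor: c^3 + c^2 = (c + 1)*(c^2) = c*(c + 1)*(c)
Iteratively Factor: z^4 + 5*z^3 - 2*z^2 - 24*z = (z)*(z^3 + 5*z^2 - 2*z - 24) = z*(z + 3)*(z^2 + 2*z - 8) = z*(z + 3)*(z + 4)*(z - 2)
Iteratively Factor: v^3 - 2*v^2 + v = (v - 1)*(v^2 - v) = (v - 1)^2*(v)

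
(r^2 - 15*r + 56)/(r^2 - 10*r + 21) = (r - 8)/(r - 3)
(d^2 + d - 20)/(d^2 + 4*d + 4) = (d^2 + d - 20)/(d^2 + 4*d + 4)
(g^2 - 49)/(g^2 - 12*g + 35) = (g + 7)/(g - 5)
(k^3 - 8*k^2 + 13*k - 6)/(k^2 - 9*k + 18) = (k^2 - 2*k + 1)/(k - 3)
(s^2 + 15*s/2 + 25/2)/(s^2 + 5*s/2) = (s + 5)/s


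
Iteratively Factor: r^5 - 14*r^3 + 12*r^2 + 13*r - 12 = (r + 4)*(r^4 - 4*r^3 + 2*r^2 + 4*r - 3) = (r - 3)*(r + 4)*(r^3 - r^2 - r + 1) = (r - 3)*(r - 1)*(r + 4)*(r^2 - 1) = (r - 3)*(r - 1)*(r + 1)*(r + 4)*(r - 1)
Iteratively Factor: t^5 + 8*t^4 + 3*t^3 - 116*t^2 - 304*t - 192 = (t - 4)*(t^4 + 12*t^3 + 51*t^2 + 88*t + 48) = (t - 4)*(t + 4)*(t^3 + 8*t^2 + 19*t + 12) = (t - 4)*(t + 4)^2*(t^2 + 4*t + 3) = (t - 4)*(t + 1)*(t + 4)^2*(t + 3)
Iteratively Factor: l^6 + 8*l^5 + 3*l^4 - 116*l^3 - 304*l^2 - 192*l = (l + 4)*(l^5 + 4*l^4 - 13*l^3 - 64*l^2 - 48*l) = l*(l + 4)*(l^4 + 4*l^3 - 13*l^2 - 64*l - 48) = l*(l + 1)*(l + 4)*(l^3 + 3*l^2 - 16*l - 48) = l*(l + 1)*(l + 3)*(l + 4)*(l^2 - 16) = l*(l - 4)*(l + 1)*(l + 3)*(l + 4)*(l + 4)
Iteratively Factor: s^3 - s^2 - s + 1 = (s - 1)*(s^2 - 1) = (s - 1)*(s + 1)*(s - 1)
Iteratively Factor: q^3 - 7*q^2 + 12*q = (q)*(q^2 - 7*q + 12) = q*(q - 3)*(q - 4)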